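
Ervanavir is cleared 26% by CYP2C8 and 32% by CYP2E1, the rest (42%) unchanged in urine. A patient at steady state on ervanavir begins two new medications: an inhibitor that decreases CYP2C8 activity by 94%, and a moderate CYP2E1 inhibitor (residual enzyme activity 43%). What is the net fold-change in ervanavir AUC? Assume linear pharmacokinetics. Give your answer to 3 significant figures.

1.74

The CYP2C8 pathway (26% of clearance) falls to 0.06× activity: 0.26 × 0.06 = 0.0156.
The CYP2E1 pathway (32% of clearance) falls to 0.43× activity: 0.32 × 0.43 = 0.1376.
The remaining 42% of clearance is unaffected.
Relative clearance = 0.0156 + 0.1376 + 0.42 = 0.5732.
Because AUC varies inversely with clearance, the combined effect is 1 / 0.5732 = 1.74.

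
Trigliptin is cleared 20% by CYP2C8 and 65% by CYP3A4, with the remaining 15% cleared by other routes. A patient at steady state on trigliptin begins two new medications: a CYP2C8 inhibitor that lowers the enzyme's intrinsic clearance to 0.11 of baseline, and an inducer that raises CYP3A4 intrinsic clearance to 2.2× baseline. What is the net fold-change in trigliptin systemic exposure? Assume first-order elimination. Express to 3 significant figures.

0.624

CYP2C8: 0.2 × 0.11 = 0.022
CYP3A4: 0.65 × 2.2 = 1.43
Other: 0.15 (unchanged)
CL_new/CL_old = 0.022 + 1.43 + 0.15 = 1.602.
Systemic exposure ∝ 1/CL: fold-change = 1 / 1.602 = 0.624.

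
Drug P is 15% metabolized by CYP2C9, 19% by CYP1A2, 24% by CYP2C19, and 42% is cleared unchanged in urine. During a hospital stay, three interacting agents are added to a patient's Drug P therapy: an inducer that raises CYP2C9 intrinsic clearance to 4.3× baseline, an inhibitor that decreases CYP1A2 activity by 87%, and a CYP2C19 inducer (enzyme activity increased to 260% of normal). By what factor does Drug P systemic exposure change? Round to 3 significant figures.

0.584

CYP2C9: 0.15 × 4.3 = 0.645
CYP1A2: 0.19 × 0.13 = 0.0247
CYP2C19: 0.24 × 2.6 = 0.624
Other: 0.42 (unchanged)
Relative clearance = 0.645 + 0.0247 + 0.624 + 0.42 = 1.7137.
Net systemic exposure ratio = 1 / 1.7137 = 0.584.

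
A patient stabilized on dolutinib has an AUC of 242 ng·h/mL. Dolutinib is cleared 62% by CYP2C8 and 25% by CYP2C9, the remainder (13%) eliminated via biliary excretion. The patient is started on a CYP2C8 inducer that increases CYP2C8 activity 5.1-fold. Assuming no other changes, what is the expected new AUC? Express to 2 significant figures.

The CYP2C8 pathway (62% of clearance) is boosted to 5.1× activity: 0.62 × 5.1 = 3.162.
CYP2C9 (25%) and the residual 13% are unaffected.
New clearance relative to baseline: 3.162 + 0.25 + 0.13 = 3.542.
AUC ∝ 1/CL, so new value = 242 / 3.542 = 68 ng·h/mL.

68 ng·h/mL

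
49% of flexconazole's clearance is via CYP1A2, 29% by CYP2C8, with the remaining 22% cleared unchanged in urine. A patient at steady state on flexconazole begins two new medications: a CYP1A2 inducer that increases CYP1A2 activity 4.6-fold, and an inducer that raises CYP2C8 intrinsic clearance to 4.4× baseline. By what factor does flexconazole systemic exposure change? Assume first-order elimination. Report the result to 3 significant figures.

The CYP1A2 pathway (49% of clearance) is boosted to 4.6× activity: 0.49 × 4.6 = 2.254.
The CYP2C8 pathway (29% of clearance) rises to 4.4× activity: 0.29 × 4.4 = 1.276.
Non-CYP routes (22%) are unchanged.
New clearance relative to baseline: 2.254 + 1.276 + 0.22 = 3.75.
Because systemic exposure varies inversely with clearance, the combined effect is 1 / 3.75 = 0.267.

0.267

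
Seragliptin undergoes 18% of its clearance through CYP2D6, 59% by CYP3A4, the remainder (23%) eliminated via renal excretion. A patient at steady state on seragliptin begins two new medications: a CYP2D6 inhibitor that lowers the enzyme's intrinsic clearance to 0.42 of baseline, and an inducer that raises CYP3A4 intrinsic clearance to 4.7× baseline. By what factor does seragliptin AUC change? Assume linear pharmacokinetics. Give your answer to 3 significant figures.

0.325

The CYP2D6 pathway (18% of clearance) falls to 0.42× activity: 0.18 × 0.42 = 0.0756.
The CYP3A4 pathway (59% of clearance) rises to 4.7× activity: 0.59 × 4.7 = 2.773.
Non-CYP routes (23%) are unchanged.
Relative clearance = 0.0756 + 2.773 + 0.23 = 3.0786.
AUC ∝ 1/CL: fold-change = 1 / 3.0786 = 0.325.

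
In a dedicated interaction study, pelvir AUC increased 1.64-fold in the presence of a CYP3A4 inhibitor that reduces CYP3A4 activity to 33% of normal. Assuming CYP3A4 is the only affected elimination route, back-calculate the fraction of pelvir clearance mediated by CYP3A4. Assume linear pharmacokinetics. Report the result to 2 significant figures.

0.58

CL'/CL = 1 / 1.64 = 0.6098
0.33·fm + (1 − fm) = 0.6098
fm = (0.6098 − 1) / (0.33 − 1) = 0.58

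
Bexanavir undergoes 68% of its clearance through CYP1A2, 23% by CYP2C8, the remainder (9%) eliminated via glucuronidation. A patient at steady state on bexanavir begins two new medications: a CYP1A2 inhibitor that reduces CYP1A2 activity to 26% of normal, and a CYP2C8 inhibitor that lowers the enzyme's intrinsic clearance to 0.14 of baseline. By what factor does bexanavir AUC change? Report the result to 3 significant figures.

3.34

CYP1A2: 0.68 × 0.26 = 0.1768
CYP2C8: 0.23 × 0.14 = 0.0322
Other: 0.09 (unchanged)
New clearance relative to baseline: 0.1768 + 0.0322 + 0.09 = 0.299.
Net AUC ratio = 1 / 0.299 = 3.34.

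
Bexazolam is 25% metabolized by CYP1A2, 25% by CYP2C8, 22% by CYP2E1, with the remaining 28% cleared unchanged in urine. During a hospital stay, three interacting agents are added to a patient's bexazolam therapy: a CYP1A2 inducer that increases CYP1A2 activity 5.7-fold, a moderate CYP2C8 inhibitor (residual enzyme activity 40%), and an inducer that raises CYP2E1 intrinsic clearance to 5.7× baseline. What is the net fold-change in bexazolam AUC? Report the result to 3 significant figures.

0.327

The CYP1A2 pathway (25% of clearance) increases to 5.7× activity: 0.25 × 5.7 = 1.425.
The CYP2C8 pathway (25% of clearance) falls to 0.4× activity: 0.25 × 0.4 = 0.1.
The CYP2E1 pathway (22% of clearance) rises to 5.7× activity: 0.22 × 5.7 = 1.254.
The remaining 28% of clearance is unaffected.
New clearance relative to baseline: 1.425 + 0.1 + 1.254 + 0.28 = 3.059.
Net AUC ratio = 1 / 3.059 = 0.327.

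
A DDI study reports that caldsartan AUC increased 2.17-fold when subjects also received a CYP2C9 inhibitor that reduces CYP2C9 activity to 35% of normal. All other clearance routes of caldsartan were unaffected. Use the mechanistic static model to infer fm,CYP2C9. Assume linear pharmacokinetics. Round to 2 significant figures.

Call the CYP2C9 fraction fm. After the interaction, CL_new/CL_old = fm × 0.35 + (1 − fm).
AUC ratio = 1 / (new CL fraction), so new CL fraction = 1 / 2.17 = 0.4608.
fm × 0.35 + 1 − fm = 0.4608  ⇒  fm × (0.35 − 1) = −0.5392  ⇒  fm = 0.83.

0.83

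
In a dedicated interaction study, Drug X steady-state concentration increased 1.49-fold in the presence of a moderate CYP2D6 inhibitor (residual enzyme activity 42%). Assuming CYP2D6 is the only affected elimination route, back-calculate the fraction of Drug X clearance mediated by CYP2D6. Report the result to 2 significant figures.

0.57

Call the CYP2D6 fraction fm. After the interaction, CL_new/CL_old = fm × 0.42 + (1 − fm).
Steady-state concentration ratio = 1 / (new CL fraction), so new CL fraction = 1 / 1.49 = 0.6711.
fm × 0.42 + 1 − fm = 0.6711  ⇒  fm × (0.42 − 1) = −0.3289  ⇒  fm = 0.57.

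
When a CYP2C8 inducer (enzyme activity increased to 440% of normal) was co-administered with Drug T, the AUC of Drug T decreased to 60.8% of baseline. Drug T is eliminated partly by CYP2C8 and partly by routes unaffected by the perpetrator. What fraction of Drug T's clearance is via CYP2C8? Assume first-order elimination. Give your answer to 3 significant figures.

CL'/CL = 1 / 0.608 = 1.645
4.4·fm + (1 − fm) = 1.645
fm = (1.645 − 1) / (4.4 − 1) = 0.190

0.190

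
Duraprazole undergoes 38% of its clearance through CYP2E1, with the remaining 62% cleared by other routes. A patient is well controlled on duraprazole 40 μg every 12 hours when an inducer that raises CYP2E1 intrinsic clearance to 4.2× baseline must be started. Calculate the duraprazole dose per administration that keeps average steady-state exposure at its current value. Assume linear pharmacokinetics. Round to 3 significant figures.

CYP2E1: 0.38 × 4.2 = 1.596
Other: 0.62 (unchanged)
New clearance relative to baseline: 1.596 + 0.62 = 2.216.
To maintain the same steady-state level, dose must scale with clearance: new dose = 40 × 2.216 = 88.6 μg.

88.6 μg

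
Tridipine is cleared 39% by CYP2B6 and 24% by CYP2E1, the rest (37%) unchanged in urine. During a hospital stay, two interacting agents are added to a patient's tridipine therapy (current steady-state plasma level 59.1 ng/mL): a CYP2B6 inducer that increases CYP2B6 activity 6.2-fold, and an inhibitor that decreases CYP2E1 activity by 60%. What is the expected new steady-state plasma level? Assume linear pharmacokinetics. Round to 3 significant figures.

20.5 ng/mL

The CYP2B6 pathway (39% of clearance) rises to 6.2× activity: 0.39 × 6.2 = 2.418.
The CYP2E1 pathway (24% of clearance) drops to 0.4× activity: 0.24 × 0.4 = 0.096.
The remaining 37% of clearance is unaffected.
New clearance relative to baseline: 2.418 + 0.096 + 0.37 = 2.884.
New steady-state plasma level = 59.1 / 2.884 = 20.5 ng/mL (concentration scales inversely with clearance).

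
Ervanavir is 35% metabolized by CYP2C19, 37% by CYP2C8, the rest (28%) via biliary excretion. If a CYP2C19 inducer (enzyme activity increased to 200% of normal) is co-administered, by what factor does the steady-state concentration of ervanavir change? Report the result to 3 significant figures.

0.741

CYP2C19: 0.35 × 2 = 0.7
CYP2C8: 0.37 (unchanged)
Other: 0.28 (unchanged)
Relative clearance = 0.7 + 0.37 + 0.28 = 1.35.
Steady-state concentration is inversely proportional to clearance, so the fold-change is 1 / 1.35 = 0.741.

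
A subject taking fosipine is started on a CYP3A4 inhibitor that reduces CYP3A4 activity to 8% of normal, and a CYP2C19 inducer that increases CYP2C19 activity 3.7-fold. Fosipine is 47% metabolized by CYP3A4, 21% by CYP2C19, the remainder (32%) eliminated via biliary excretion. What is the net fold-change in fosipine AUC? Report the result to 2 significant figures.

The CYP3A4 pathway (47% of clearance) drops to 0.08× activity: 0.47 × 0.08 = 0.0376.
The CYP2C19 pathway (21% of clearance) rises to 3.7× activity: 0.21 × 3.7 = 0.777.
The remaining 32% of clearance is unaffected.
CL_new/CL_old = 0.0376 + 0.777 + 0.32 = 1.1346.
Because AUC varies inversely with clearance, the combined effect is 1 / 1.1346 = 0.88.

0.88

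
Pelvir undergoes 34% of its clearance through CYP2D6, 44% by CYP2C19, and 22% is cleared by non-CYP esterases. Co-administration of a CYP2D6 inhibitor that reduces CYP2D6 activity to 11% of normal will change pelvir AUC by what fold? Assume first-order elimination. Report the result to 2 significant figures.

The CYP2D6 pathway (34% of clearance) is reduced to 0.11× activity: 0.34 × 0.11 = 0.0374.
CYP2C19 (44%) and the residual 22% are unaffected.
Relative clearance = 0.0374 + 0.44 + 0.22 = 0.6974.
Since AUC ∝ 1/CL, the ratio is 1 / 0.6974 = 1.4.

1.4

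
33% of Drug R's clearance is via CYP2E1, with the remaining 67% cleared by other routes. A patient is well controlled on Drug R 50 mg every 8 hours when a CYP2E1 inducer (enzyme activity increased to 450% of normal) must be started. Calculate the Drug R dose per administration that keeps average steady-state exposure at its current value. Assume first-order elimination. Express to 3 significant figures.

The CYP2E1 pathway (33% of clearance) rises to 4.5× activity: 0.33 × 4.5 = 1.485.
Non-CYP routes (67%) are unchanged.
New clearance relative to baseline: 1.485 + 0.67 = 2.155.
Exposure is unchanged when dose changes in proportion to clearance. New dose = 50 mg × 2.155 = 108 mg.

108 mg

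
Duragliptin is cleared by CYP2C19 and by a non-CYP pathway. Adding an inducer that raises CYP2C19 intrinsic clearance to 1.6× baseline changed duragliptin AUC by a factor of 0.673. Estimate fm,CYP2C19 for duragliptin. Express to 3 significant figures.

0.810

CL'/CL = 1 / 0.673 = 1.486
1.6·fm + (1 − fm) = 1.486
fm = (1.486 − 1) / (1.6 − 1) = 0.810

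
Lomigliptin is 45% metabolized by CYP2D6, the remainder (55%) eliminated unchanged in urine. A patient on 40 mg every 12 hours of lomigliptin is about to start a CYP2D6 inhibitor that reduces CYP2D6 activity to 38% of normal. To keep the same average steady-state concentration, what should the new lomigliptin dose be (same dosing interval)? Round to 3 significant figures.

CYP2D6: 0.45 × 0.38 = 0.171
Other: 0.55 (unchanged)
CL_new/CL_old = 0.171 + 0.55 = 0.721.
Exposure is unchanged when dose changes in proportion to clearance. New dose = 40 mg × 0.721 = 28.8 mg.

28.8 mg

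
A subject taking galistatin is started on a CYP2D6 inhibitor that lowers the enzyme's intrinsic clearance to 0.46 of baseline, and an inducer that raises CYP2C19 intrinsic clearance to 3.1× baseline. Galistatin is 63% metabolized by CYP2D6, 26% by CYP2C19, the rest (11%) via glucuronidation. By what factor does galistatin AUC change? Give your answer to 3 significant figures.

CYP2D6: 0.63 × 0.46 = 0.2898
CYP2C19: 0.26 × 3.1 = 0.806
Other: 0.11 (unchanged)
CL_new/CL_old = 0.2898 + 0.806 + 0.11 = 1.2058.
Net AUC ratio = 1 / 1.2058 = 0.829.

0.829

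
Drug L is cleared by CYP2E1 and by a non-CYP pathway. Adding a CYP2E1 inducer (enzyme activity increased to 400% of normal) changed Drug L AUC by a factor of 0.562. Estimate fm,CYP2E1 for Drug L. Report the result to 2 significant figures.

0.26

Call the CYP2E1 fraction fm. After the interaction, CL_new/CL_old = fm × 4 + (1 − fm).
AUC ratio = 1 / (new CL fraction), so new CL fraction = 1 / 0.562 = 1.779.
fm × 4 + 1 − fm = 1.779  ⇒  fm × (4 − 1) = 0.7794  ⇒  fm = 0.26.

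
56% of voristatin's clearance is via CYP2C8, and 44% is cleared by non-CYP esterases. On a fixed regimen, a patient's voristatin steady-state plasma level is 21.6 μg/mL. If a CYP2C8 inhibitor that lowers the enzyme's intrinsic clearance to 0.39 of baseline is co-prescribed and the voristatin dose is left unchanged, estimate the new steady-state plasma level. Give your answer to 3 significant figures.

The CYP2C8 pathway (56% of clearance) is reduced to 0.39× activity: 0.56 × 0.39 = 0.2184.
Non-CYP routes (44%) are unchanged.
New clearance relative to baseline: 0.2184 + 0.44 = 0.6584.
Steady-state plasma level ∝ 1/CL, so new value = 21.6 / 0.6584 = 32.8 μg/mL.

32.8 μg/mL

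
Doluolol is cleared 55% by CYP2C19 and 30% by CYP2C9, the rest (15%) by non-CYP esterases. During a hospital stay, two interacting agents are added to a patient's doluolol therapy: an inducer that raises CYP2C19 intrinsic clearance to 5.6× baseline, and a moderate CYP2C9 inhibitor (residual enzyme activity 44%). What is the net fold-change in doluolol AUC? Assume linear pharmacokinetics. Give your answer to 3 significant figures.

0.297

The CYP2C19 pathway (55% of clearance) is boosted to 5.6× activity: 0.55 × 5.6 = 3.08.
The CYP2C9 pathway (30% of clearance) falls to 0.44× activity: 0.3 × 0.44 = 0.132.
The remaining 15% of clearance is unaffected.
CL_new/CL_old = 3.08 + 0.132 + 0.15 = 3.362.
Because AUC varies inversely with clearance, the combined effect is 1 / 3.362 = 0.297.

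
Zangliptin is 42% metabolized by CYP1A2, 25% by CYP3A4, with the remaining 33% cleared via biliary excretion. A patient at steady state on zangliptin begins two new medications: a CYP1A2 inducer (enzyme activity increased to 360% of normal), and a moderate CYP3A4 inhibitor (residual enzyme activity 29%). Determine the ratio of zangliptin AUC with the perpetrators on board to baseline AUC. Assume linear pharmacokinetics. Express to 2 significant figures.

0.52

The CYP1A2 pathway (42% of clearance) is boosted to 3.6× activity: 0.42 × 3.6 = 1.512.
The CYP3A4 pathway (25% of clearance) is reduced to 0.29× activity: 0.25 × 0.29 = 0.0725.
The remaining 33% of clearance is unaffected.
Relative clearance = 1.512 + 0.0725 + 0.33 = 1.9145.
AUC ∝ 1/CL: fold-change = 1 / 1.9145 = 0.52.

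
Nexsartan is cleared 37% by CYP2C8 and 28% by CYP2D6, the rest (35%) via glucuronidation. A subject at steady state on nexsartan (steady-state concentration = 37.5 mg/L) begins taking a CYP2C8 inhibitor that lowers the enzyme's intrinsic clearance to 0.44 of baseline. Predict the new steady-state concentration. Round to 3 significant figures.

The CYP2C8 pathway (37% of clearance) falls to 0.44× activity: 0.37 × 0.44 = 0.1628.
CYP2D6 (28%) and the residual 35% are unaffected.
New clearance relative to baseline: 0.1628 + 0.28 + 0.35 = 0.7928.
New steady-state concentration = baseline ÷ relative clearance = 37.5 / 0.7928 = 47.3 mg/L.

47.3 mg/L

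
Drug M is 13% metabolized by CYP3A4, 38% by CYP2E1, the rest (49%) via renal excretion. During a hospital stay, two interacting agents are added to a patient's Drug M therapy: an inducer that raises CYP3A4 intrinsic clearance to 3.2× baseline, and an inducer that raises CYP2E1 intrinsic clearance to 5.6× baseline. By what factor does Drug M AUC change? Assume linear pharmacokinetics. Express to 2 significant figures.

0.33

The CYP3A4 pathway (13% of clearance) is boosted to 3.2× activity: 0.13 × 3.2 = 0.416.
The CYP2E1 pathway (38% of clearance) increases to 5.6× activity: 0.38 × 5.6 = 2.128.
The remaining 49% of clearance is unaffected.
New clearance relative to baseline: 0.416 + 2.128 + 0.49 = 3.034.
Net AUC ratio = 1 / 3.034 = 0.33.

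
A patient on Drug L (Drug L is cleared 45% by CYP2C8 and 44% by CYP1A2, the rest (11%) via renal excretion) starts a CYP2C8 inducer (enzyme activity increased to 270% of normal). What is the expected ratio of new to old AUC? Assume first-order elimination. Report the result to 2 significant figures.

The CYP2C8 pathway (45% of clearance) rises to 2.7× activity: 0.45 × 2.7 = 1.215.
CYP1A2 (44%) and the residual 11% are unaffected.
CL_new/CL_old = 1.215 + 0.44 + 0.11 = 1.765.
AUC is inversely proportional to clearance, so the fold-change is 1 / 1.765 = 0.57.

0.57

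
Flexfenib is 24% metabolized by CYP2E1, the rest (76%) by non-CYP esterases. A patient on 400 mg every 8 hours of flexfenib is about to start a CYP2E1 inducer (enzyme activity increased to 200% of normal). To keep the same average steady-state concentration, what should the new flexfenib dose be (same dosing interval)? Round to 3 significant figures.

496 mg

The CYP2E1 pathway (24% of clearance) increases to 2× activity: 0.24 × 2 = 0.48.
The remaining 76% of clearance is unaffected.
New clearance relative to baseline: 0.48 + 0.76 = 1.24.
Exposure is unchanged when dose changes in proportion to clearance. New dose = 400 mg × 1.24 = 496 mg.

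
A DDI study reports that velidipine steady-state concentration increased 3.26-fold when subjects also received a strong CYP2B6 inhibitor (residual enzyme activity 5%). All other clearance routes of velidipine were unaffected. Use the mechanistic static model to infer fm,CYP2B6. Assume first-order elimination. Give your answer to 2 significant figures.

0.73

Let fm be the CYP2B6 fraction. New clearance relative to baseline = fm × 0.05 + (1 − fm).
Steady-state concentration ratio = 1 / (new CL fraction), so new CL fraction = 1 / 3.26 = 0.3067.
fm × 0.05 + 1 − fm = 0.3067  ⇒  fm × (0.05 − 1) = −0.6933  ⇒  fm = 0.73.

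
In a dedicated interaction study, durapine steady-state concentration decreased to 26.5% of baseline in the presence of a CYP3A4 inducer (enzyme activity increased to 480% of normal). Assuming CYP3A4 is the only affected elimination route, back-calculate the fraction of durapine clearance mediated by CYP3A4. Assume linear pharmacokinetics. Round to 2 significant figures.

Let x = fm,CYP3A4. Because steady-state concentration ∝ 1/CL, relative clearance rose to 1/0.265 = 3.774.
Setting x·4.8 + (1 − x) = 3.774 and solving: x = (3.774 − 1)/(4.8 − 1) = 0.73.

0.73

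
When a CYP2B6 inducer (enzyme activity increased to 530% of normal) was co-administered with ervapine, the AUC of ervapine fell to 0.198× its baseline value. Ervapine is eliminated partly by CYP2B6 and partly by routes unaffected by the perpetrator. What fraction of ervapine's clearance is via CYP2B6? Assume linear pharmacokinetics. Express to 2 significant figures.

0.94

Let x = fm,CYP2B6. Because AUC ∝ 1/CL, relative clearance rose to 1/0.198 = 5.051.
Setting x·5.3 + (1 − x) = 5.051 and solving: x = (5.051 − 1)/(5.3 − 1) = 0.94.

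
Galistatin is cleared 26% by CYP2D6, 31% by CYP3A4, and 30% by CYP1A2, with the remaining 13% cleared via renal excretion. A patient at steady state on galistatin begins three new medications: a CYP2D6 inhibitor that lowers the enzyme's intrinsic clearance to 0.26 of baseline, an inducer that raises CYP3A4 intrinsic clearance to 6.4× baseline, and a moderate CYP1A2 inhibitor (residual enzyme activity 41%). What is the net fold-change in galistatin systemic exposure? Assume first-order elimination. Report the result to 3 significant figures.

0.434

The CYP2D6 pathway (26% of clearance) is reduced to 0.26× activity: 0.26 × 0.26 = 0.0676.
The CYP3A4 pathway (31% of clearance) increases to 6.4× activity: 0.31 × 6.4 = 1.984.
The CYP1A2 pathway (30% of clearance) drops to 0.41× activity: 0.3 × 0.41 = 0.123.
Non-CYP routes (13%) are unchanged.
CL_new/CL_old = 0.0676 + 1.984 + 0.123 + 0.13 = 2.3046.
Net systemic exposure ratio = 1 / 2.3046 = 0.434.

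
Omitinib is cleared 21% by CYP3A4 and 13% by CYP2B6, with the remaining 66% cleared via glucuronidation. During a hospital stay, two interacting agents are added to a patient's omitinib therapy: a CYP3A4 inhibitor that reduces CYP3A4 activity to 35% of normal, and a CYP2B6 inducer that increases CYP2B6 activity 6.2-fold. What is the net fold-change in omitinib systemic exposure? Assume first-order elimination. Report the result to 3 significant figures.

CYP3A4: 0.21 × 0.35 = 0.0735
CYP2B6: 0.13 × 6.2 = 0.806
Other: 0.66 (unchanged)
CL_new/CL_old = 0.0735 + 0.806 + 0.66 = 1.5395.
Systemic exposure ∝ 1/CL: fold-change = 1 / 1.5395 = 0.650.

0.650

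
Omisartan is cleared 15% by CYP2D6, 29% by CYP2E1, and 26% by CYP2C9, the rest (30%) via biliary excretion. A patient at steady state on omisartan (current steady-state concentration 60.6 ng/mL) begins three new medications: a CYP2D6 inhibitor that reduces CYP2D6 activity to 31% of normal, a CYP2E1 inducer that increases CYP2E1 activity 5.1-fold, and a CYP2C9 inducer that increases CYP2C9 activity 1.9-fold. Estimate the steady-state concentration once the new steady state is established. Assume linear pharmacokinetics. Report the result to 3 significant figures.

26.1 ng/mL

CYP2D6: 0.15 × 0.31 = 0.0465
CYP2E1: 0.29 × 5.1 = 1.479
CYP2C9: 0.26 × 1.9 = 0.494
Other: 0.3 (unchanged)
New clearance relative to baseline: 0.0465 + 1.479 + 0.494 + 0.3 = 2.3195.
Dividing the baseline by the relative clearance: 60.6 / 2.3195 = 26.1 ng/mL.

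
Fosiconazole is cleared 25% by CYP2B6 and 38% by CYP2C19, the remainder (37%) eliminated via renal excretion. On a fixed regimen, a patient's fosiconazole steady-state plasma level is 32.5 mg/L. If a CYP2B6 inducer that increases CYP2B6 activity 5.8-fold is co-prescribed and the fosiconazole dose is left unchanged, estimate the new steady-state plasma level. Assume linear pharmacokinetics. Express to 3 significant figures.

14.8 mg/L

CYP2B6: 0.25 × 5.8 = 1.45
CYP2C19: 0.38 (unchanged)
Other: 0.37 (unchanged)
CL_new/CL_old = 1.45 + 0.38 + 0.37 = 2.2.
With dosing unchanged, steady-state plasma level scales as 1/CL: 32.5 / 2.2 = 14.8 mg/L.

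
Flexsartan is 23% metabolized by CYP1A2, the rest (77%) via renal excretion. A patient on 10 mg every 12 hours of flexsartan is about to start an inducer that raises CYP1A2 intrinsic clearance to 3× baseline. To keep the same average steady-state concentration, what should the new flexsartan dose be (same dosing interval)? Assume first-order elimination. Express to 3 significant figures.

The CYP1A2 pathway (23% of clearance) is boosted to 3× activity: 0.23 × 3 = 0.69.
Non-CYP routes (77%) are unchanged.
Relative clearance = 0.69 + 0.77 = 1.46.
To maintain the same steady-state level, dose must scale with clearance: new dose = 10 × 1.46 = 14.6 mg.

14.6 mg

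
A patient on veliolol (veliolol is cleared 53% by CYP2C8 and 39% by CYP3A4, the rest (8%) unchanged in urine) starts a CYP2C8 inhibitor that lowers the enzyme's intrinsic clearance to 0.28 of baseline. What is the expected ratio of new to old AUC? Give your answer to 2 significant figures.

1.6

CYP2C8: 0.53 × 0.28 = 0.1484
CYP3A4: 0.39 (unchanged)
Other: 0.08 (unchanged)
New clearance relative to baseline: 0.1484 + 0.39 + 0.08 = 0.6184.
AUC is inversely proportional to clearance, so the fold-change is 1 / 0.6184 = 1.6.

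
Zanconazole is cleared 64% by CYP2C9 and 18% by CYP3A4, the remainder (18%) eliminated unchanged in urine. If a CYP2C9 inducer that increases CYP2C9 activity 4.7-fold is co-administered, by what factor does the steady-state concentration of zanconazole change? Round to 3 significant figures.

0.297

CYP2C9: 0.64 × 4.7 = 3.008
CYP3A4: 0.18 (unchanged)
Other: 0.18 (unchanged)
New clearance relative to baseline: 3.008 + 0.18 + 0.18 = 3.368.
Steady-state concentration ratio = CL_old/CL_new = 1 / 3.368 = 0.297.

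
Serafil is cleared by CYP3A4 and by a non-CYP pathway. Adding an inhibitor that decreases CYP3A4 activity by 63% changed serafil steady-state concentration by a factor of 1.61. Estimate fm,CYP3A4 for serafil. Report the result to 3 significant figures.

0.601

CL'/CL = 1 / 1.61 = 0.6211
0.37·fm + (1 − fm) = 0.6211
fm = (0.6211 − 1) / (0.37 − 1) = 0.601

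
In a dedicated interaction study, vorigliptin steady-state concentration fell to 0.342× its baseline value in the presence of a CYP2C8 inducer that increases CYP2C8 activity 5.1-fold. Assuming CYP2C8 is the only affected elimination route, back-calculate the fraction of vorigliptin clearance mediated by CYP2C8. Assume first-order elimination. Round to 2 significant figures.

Write x for the fraction cleared via CYP2C8. The observed steady-state concentration change means clearance rose to 1/0.342 = 2.924 of baseline.
Only the CYP2C8 route changed, so 2.924 = x·5.1 + (1 − x), giving x = 0.47.

0.47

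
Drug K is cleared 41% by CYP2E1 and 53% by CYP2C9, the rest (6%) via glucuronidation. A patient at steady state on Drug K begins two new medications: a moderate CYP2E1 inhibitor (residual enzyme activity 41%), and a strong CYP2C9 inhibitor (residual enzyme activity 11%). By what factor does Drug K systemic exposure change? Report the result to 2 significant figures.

The CYP2E1 pathway (41% of clearance) drops to 0.41× activity: 0.41 × 0.41 = 0.1681.
The CYP2C9 pathway (53% of clearance) is reduced to 0.11× activity: 0.53 × 0.11 = 0.0583.
The remaining 6% of clearance is unaffected.
CL_new/CL_old = 0.1681 + 0.0583 + 0.06 = 0.2864.
Systemic exposure ∝ 1/CL: fold-change = 1 / 0.2864 = 3.5.

3.5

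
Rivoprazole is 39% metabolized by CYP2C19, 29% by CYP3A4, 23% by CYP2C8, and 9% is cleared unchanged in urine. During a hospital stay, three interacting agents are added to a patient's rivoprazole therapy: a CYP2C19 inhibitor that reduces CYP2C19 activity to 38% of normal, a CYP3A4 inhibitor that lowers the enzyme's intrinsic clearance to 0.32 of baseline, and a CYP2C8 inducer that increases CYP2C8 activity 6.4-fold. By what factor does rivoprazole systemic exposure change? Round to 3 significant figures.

The CYP2C19 pathway (39% of clearance) is reduced to 0.38× activity: 0.39 × 0.38 = 0.1482.
The CYP3A4 pathway (29% of clearance) is reduced to 0.32× activity: 0.29 × 0.32 = 0.0928.
The CYP2C8 pathway (23% of clearance) rises to 6.4× activity: 0.23 × 6.4 = 1.472.
The remaining 9% of clearance is unaffected.
Relative clearance = 0.1482 + 0.0928 + 1.472 + 0.09 = 1.803.
Systemic exposure ∝ 1/CL: fold-change = 1 / 1.803 = 0.555.

0.555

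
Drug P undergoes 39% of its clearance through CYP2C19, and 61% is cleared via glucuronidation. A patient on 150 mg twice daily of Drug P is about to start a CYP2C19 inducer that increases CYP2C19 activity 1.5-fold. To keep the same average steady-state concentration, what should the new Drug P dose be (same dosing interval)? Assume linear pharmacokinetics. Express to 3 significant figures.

179 mg

The CYP2C19 pathway (39% of clearance) rises to 1.5× activity: 0.39 × 1.5 = 0.585.
Non-CYP routes (61%) are unchanged.
Relative clearance = 0.585 + 0.61 = 1.195.
Exposure is unchanged when dose changes in proportion to clearance. New dose = 150 mg × 1.195 = 179 mg.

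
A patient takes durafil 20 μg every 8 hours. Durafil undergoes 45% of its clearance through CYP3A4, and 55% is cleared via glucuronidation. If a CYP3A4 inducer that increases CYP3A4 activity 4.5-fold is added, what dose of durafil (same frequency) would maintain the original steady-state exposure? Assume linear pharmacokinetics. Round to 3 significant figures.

The CYP3A4 pathway (45% of clearance) is boosted to 4.5× activity: 0.45 × 4.5 = 2.025.
The remaining 55% of clearance is unaffected.
CL_new/CL_old = 2.025 + 0.55 = 2.575.
Css,avg = (dose rate)/CL, so holding Css fixed requires dose ∝ CL: 20 × 2.575 = 51.5 μg.

51.5 μg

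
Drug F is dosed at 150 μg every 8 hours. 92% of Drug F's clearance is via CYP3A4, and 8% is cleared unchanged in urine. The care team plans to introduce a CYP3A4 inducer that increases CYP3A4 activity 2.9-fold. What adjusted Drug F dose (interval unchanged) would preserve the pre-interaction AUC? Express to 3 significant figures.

CYP3A4: 0.92 × 2.9 = 2.668
Other: 0.08 (unchanged)
CL_new/CL_old = 2.668 + 0.08 = 2.748.
Css,avg = (dose rate)/CL, so holding Css fixed requires dose ∝ CL: 150 × 2.748 = 412 μg.

412 μg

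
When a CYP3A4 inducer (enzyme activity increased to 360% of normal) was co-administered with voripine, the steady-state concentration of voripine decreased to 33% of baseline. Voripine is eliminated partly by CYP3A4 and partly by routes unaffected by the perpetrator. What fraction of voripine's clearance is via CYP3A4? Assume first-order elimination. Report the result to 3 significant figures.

0.781

Let fm be the CYP3A4 fraction. New clearance relative to baseline = fm × 3.6 + (1 − fm).
Steady-state concentration ratio = 1 / (new CL fraction), so new CL fraction = 1 / 0.330 = 3.03.
fm × 3.6 + 1 − fm = 3.03  ⇒  fm × (3.6 − 1) = 2.03  ⇒  fm = 0.781.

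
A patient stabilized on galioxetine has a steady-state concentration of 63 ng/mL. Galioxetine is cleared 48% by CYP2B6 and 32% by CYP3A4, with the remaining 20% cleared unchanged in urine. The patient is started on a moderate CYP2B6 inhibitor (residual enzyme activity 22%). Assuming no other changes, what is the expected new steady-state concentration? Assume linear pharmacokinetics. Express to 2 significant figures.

1.0 × 10² ng/mL

CYP2B6: 0.48 × 0.22 = 0.1056
CYP3A4: 0.32 (unchanged)
Other: 0.2 (unchanged)
Relative clearance = 0.1056 + 0.32 + 0.2 = 0.6256.
With dosing unchanged, steady-state concentration scales as 1/CL: 63 / 0.6256 = 1.0 × 10² ng/mL.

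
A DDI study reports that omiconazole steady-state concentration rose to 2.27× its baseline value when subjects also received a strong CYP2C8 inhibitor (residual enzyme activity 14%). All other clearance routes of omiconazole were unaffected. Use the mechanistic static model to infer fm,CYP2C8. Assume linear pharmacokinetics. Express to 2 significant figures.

CL'/CL = 1 / 2.27 = 0.4405
0.14·fm + (1 − fm) = 0.4405
fm = (0.4405 − 1) / (0.14 − 1) = 0.65

0.65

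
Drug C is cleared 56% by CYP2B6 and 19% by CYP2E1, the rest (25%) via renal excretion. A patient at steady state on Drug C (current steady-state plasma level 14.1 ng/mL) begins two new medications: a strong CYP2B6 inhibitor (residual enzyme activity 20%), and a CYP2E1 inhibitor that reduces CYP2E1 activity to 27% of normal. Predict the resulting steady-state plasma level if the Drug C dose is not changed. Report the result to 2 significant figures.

34 ng/mL

The CYP2B6 pathway (56% of clearance) is reduced to 0.2× activity: 0.56 × 0.2 = 0.112.
The CYP2E1 pathway (19% of clearance) is reduced to 0.27× activity: 0.19 × 0.27 = 0.0513.
The remaining 25% of clearance is unaffected.
New clearance relative to baseline: 0.112 + 0.0513 + 0.25 = 0.4133.
Steady-state plasma level ∝ 1/CL: new value = 14.1 / 0.4133 = 34 ng/mL.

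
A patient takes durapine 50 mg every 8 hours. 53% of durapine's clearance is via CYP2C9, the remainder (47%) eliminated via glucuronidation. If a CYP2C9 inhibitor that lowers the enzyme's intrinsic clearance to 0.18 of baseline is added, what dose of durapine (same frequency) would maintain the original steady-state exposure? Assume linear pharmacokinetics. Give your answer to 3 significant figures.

28.3 mg

The CYP2C9 pathway (53% of clearance) drops to 0.18× activity: 0.53 × 0.18 = 0.0954.
The remaining 47% of clearance is unaffected.
CL_new/CL_old = 0.0954 + 0.47 = 0.5654.
Css,avg = (dose rate)/CL, so holding Css fixed requires dose ∝ CL: 50 × 0.5654 = 28.3 mg.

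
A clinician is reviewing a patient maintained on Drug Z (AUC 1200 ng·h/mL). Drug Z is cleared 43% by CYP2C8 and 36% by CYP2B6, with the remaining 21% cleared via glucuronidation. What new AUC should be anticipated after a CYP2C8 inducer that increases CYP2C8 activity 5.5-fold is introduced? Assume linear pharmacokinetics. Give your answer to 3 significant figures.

409 ng·h/mL

The CYP2C8 pathway (43% of clearance) increases to 5.5× activity: 0.43 × 5.5 = 2.365.
CYP2B6 (36%) and the residual 21% are unaffected.
New clearance relative to baseline: 2.365 + 0.36 + 0.21 = 2.935.
With dosing unchanged, AUC scales as 1/CL: 1200 / 2.935 = 409 ng·h/mL.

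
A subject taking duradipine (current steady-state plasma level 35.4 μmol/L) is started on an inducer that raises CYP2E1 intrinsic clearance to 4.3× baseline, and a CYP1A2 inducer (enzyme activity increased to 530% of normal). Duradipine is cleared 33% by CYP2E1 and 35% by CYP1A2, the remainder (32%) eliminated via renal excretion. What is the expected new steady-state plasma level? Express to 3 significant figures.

The CYP2E1 pathway (33% of clearance) rises to 4.3× activity: 0.33 × 4.3 = 1.419.
The CYP1A2 pathway (35% of clearance) increases to 5.3× activity: 0.35 × 5.3 = 1.855.
The remaining 32% of clearance is unaffected.
CL_new/CL_old = 1.419 + 1.855 + 0.32 = 3.594.
New steady-state plasma level = 35.4 / 3.594 = 9.85 μmol/L (concentration scales inversely with clearance).

9.85 μmol/L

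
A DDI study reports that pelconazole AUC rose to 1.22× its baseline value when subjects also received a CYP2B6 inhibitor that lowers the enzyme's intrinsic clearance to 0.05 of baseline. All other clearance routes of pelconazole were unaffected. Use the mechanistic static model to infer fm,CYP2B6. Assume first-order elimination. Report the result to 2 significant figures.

0.19

CL'/CL = 1 / 1.22 = 0.8197
0.05·fm + (1 − fm) = 0.8197
fm = (0.8197 − 1) / (0.05 − 1) = 0.19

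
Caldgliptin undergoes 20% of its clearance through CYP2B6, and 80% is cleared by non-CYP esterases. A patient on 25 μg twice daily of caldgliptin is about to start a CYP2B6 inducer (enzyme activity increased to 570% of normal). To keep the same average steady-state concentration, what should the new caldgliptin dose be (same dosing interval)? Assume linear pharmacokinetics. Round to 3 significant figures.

48.5 μg

The CYP2B6 pathway (20% of clearance) increases to 5.7× activity: 0.2 × 5.7 = 1.14.
Non-CYP routes (80%) are unchanged.
Relative clearance = 1.14 + 0.8 = 1.94.
To maintain the same steady-state level, dose must scale with clearance: new dose = 25 × 1.94 = 48.5 μg.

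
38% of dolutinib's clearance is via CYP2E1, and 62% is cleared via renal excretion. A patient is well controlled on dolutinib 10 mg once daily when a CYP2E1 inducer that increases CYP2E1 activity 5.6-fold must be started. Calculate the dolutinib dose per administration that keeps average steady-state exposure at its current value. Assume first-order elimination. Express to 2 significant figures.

The CYP2E1 pathway (38% of clearance) increases to 5.6× activity: 0.38 × 5.6 = 2.128.
The remaining 62% of clearance is unaffected.
Relative clearance = 2.128 + 0.62 = 2.748.
Exposure is unchanged when dose changes in proportion to clearance. New dose = 10 mg × 2.748 = 27 mg.

27 mg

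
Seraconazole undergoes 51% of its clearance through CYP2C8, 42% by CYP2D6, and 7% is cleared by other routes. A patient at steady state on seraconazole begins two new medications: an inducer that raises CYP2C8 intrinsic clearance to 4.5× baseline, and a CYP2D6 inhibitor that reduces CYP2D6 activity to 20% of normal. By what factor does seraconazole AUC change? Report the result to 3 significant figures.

0.408

The CYP2C8 pathway (51% of clearance) rises to 4.5× activity: 0.51 × 4.5 = 2.295.
The CYP2D6 pathway (42% of clearance) is reduced to 0.2× activity: 0.42 × 0.2 = 0.084.
Non-CYP routes (7%) are unchanged.
CL_new/CL_old = 2.295 + 0.084 + 0.07 = 2.449.
AUC ∝ 1/CL: fold-change = 1 / 2.449 = 0.408.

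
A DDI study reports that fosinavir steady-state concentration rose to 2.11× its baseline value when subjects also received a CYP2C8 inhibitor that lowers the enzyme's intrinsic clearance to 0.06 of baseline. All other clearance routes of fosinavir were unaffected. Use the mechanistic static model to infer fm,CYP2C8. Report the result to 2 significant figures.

Call the CYP2C8 fraction fm. After the interaction, CL_new/CL_old = fm × 0.06 + (1 − fm).
Steady-state concentration ratio = 1 / (new CL fraction), so new CL fraction = 1 / 2.11 = 0.4739.
fm × 0.06 + 1 − fm = 0.4739  ⇒  fm × (0.06 − 1) = −0.5261  ⇒  fm = 0.56.

0.56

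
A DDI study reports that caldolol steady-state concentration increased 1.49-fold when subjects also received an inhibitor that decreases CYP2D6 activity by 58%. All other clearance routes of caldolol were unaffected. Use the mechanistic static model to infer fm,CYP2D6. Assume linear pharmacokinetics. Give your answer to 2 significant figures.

Let x = fm,CYP2D6. Because steady-state concentration ∝ 1/CL, relative clearance fell to 1/1.49 = 0.6711.
Setting x·0.42 + (1 − x) = 0.6711 and solving: x = (0.6711 − 1)/(0.42 − 1) = 0.57.

0.57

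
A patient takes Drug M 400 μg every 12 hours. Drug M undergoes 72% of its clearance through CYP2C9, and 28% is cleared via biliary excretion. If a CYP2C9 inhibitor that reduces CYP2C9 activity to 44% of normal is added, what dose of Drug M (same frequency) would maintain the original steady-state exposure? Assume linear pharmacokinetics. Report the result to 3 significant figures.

CYP2C9: 0.72 × 0.44 = 0.3168
Other: 0.28 (unchanged)
New clearance relative to baseline: 0.3168 + 0.28 = 0.5968.
Exposure is unchanged when dose changes in proportion to clearance. New dose = 400 μg × 0.5968 = 239 μg.

239 μg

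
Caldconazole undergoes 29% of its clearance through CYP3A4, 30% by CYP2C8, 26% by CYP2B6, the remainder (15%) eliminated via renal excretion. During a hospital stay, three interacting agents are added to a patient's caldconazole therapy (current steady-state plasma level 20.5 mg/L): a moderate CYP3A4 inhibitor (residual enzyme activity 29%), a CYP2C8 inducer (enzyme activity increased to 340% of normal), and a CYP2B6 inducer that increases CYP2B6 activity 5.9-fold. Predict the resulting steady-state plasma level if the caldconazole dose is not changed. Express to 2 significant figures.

7.4 mg/L

CYP3A4: 0.29 × 0.29 = 0.0841
CYP2C8: 0.3 × 3.4 = 1.02
CYP2B6: 0.26 × 5.9 = 1.534
Other: 0.15 (unchanged)
Relative clearance = 0.0841 + 1.02 + 1.534 + 0.15 = 2.7881.
Steady-state plasma level ∝ 1/CL: new value = 20.5 / 2.7881 = 7.4 mg/L.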